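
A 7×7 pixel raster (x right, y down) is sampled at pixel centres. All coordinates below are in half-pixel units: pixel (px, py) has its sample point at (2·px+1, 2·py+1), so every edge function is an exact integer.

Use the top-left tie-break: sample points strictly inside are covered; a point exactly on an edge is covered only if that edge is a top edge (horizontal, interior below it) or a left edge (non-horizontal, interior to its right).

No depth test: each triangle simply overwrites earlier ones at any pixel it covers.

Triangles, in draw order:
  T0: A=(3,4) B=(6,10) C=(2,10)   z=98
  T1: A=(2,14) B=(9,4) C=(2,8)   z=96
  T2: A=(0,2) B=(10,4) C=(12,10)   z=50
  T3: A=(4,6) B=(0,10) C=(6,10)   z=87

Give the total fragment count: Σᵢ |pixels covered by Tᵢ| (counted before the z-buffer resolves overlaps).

T0:
  2·area = 24
  edge (3, 4)→(6, 10): d=(3,6) right/bottom  bias=-1
  edge (6, 10)→(2, 10): d=(-4,0) right/bottom  bias=-1
  edge (2, 10)→(3, 4): d=(1,-6) top-left  bias=+0
    (1,2)@(3, 5): e=[3,20,1] → X
    (2,2)@(5, 5): e=[-9,20,13] → .
    (1,3)@(3, 7): e=[9,12,3] → X
    (2,3)@(5, 7): e=[-3,12,15] → .
    (1,4)@(3, 9): e=[15,4,5] → X
    (2,4)@(5, 9): e=[3,4,17] → X
    (3,4)@(7, 9): e=[-9,4,29] → .
    (1,5)@(3, 11): e=[21,-4,7] → .
    (2,5)@(5, 11): e=[9,-4,19] → .
  covered (4 px):
    . . . . . . .
    . . . . . . .
    . X . . . . .
    . X . . . . .
    . X X . . . .
    . . . . . . .
    . . . . . . .
T1:
  2·area = 42  (B↔C swapped to make it positive)
  edge (2, 14)→(2, 8): d=(0,-6) top-left  bias=+0
  edge (2, 8)→(9, 4): d=(7,-4) top-left  bias=+0
  edge (9, 4)→(2, 14): d=(-7,10) right/bottom  bias=-1
    (2,3)@(5, 7): e=[18,5,19] → X
    (3,3)@(7, 7): e=[30,13,-1] → .
    (1,4)@(3, 9): e=[6,11,25] → X
    (3,4)@(7, 9): e=[30,27,-15] → .
    (1,5)@(3, 11): e=[6,25,11] → X
    (2,5)@(5, 11): e=[18,33,-9] → .
    (1,6)@(3, 13): e=[6,39,-3] → .
  covered (4 px):
    . . . . . . .
    . . . . . . .
    . . . . . . .
    . . X . . . .
    . X X . . . .
    . X . . . . .
    . . . . . . .
T2:
  2·area = 56
  edge (0, 2)→(10, 4): d=(10,2) right/bottom  bias=-1
  edge (10, 4)→(12, 10): d=(2,6) right/bottom  bias=-1
  edge (12, 10)→(0, 2): d=(-12,-8) top-left  bias=+0
    (4,0)@(9, 1): e=[-28,0,84] → .  [on edge]
    (1,1)@(3, 3): e=[4,40,12] → X
    (2,1)@(5, 3): e=[0,28,28] → .  [on edge]
    (1,2)@(3, 5): e=[24,44,-12] → .
    (2,2)@(5, 5): e=[20,32,4] → X
    (3,2)@(7, 5): e=[16,20,20] → X
    (4,2)@(9, 5): e=[12,8,36] → X
    (5,2)@(11, 5): e=[8,-4,52] → .
    (2,3)@(5, 7): e=[40,36,-20] → .
    (3,3)@(7, 7): e=[36,24,-4] → .
    (4,3)@(9, 7): e=[32,12,12] → X
    (5,3)@(11, 7): e=[28,0,28] → .  [on edge]
    (6,6)@(13, 13): e=[84,0,-28] → .  [on edge]
  covered (6 px):
    . . . . . . .
    . X . . . . .
    . . X X X . .
    . . . . X . .
    . . . . . X .
    . . . . . . .
    . . . . . . .
T3:
  2·area = 24  (B↔C swapped to make it positive)
  edge (4, 6)→(6, 10): d=(2,4) right/bottom  bias=-1
  edge (6, 10)→(0, 10): d=(-6,0) right/bottom  bias=-1
  edge (0, 10)→(4, 6): d=(4,-4) top-left  bias=+0
    (4,0)@(9, 1): e=[-30,54,0] → .  [on edge]
    (3,1)@(7, 3): e=[-18,42,0] → .  [on edge]
    (2,2)@(5, 5): e=[-6,30,0] → .  [on edge]
    (1,3)@(3, 7): e=[6,18,0] → X  [on edge]
    (2,3)@(5, 7): e=[-2,18,8] → .
    (0,4)@(1, 9): e=[18,6,0] → X  [on edge]
    (2,4)@(5, 9): e=[2,6,16] → X
    (3,4)@(7, 9): e=[-6,6,24] → .
    (0,5)@(1, 11): e=[22,-6,8] → .
    (1,5)@(3, 11): e=[14,-6,16] → .
    (2,5)@(5, 11): e=[6,-6,24] → .
  covered (4 px):
    . . . . . . .
    . . . . . . .
    . . . . . . .
    . X . . . . .
    X X X . . . .
    . . . . . . .
    . . . . . . .

Result: 18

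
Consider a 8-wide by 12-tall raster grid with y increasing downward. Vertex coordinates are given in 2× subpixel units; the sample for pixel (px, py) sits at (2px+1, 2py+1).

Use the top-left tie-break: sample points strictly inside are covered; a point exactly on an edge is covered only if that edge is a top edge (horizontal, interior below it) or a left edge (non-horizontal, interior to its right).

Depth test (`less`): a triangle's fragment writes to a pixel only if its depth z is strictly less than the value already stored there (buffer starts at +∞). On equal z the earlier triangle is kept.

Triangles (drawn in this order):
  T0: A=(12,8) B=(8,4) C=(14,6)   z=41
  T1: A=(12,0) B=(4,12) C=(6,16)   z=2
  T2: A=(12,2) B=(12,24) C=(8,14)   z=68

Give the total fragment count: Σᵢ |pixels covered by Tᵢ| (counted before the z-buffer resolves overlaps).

T0:
  2·area = 16
  edge (12, 8)→(8, 4): d=(-4,-4) top-left  bias=+0
  edge (8, 4)→(14, 6): d=(6,2) right/bottom  bias=-1
  edge (14, 6)→(12, 8): d=(-2,2) right/bottom  bias=-1
    (2,0)@(5, 1): e=[0,-12,28] → ·  [on edge]
    (2,1)@(5, 3): e=[-8,0,24] → ·  [on edge]
    (3,1)@(7, 3): e=[0,-4,20] → ·  [on edge]
    (4,2)@(9, 5): e=[0,4,12] → █  [on edge]
    (5,2)@(11, 5): e=[8,0,8] → ·  [on edge]
    (7,2)@(15, 5): e=[24,-8,0] → ·  [on edge]
    (4,3)@(9, 7): e=[-8,16,8] → ·
    (5,3)@(11, 7): e=[0,12,4] → █  [on edge]
    (6,3)@(13, 7): e=[8,8,0] → ·  [on edge]
    (5,4)@(11, 9): e=[-8,24,0] → ·  [on edge]
    (6,4)@(13, 9): e=[0,20,-4] → ·  [on edge]
    (4,5)@(9, 11): e=[-24,40,0] → ·  [on edge]
    (7,5)@(15, 11): e=[0,28,-12] → ·  [on edge]
    (3,6)@(7, 13): e=[-40,56,0] → ·  [on edge]
    (2,7)@(5, 15): e=[-56,72,0] → ·  [on edge]
    (1,8)@(3, 17): e=[-72,88,0] → ·  [on edge]
    (0,9)@(1, 19): e=[-88,104,0] → ·  [on edge]
  covered (2 px):
    · · · · · · · ·
    · · · · · · · ·
    · · · · █ · · ·
    · · · · · █ · ·
    · · · · · · · ·
    · · · · · · · ·
    · · · · · · · ·
    · · · · · · · ·
    · · · · · · · ·
    · · · · · · · ·
    · · · · · · · ·
    · · · · · · · ·
T1:
  2·area = 56  (B↔C swapped to make it positive)
  edge (12, 0)→(6, 16): d=(-6,16) right/bottom  bias=-1
  edge (6, 16)→(4, 12): d=(-2,-4) top-left  bias=+0
  edge (4, 12)→(12, 0): d=(8,-12) top-left  bias=+0
    (4,2)@(9, 5): e=[18,34,4] → █
    (5,2)@(11, 5): e=[-14,42,28] → ·
    (4,3)@(9, 7): e=[6,30,20] → █
    (5,3)@(11, 7): e=[-26,38,44] → ·
    (3,4)@(7, 9): e=[26,18,12] → █
    (4,4)@(9, 9): e=[-6,26,36] → ·
    (2,5)@(5, 11): e=[46,6,4] → █
    (4,5)@(9, 11): e=[-18,22,52] → ·
    (2,6)@(5, 13): e=[34,2,20] → █
    (4,6)@(9, 13): e=[-30,18,68] → ·
    (2,7)@(5, 15): e=[22,-2,36] → ·
    (3,7)@(7, 15): e=[-10,6,60] → ·
  covered (7 px):
    · · · · · · · ·
    · · · · · · · ·
    · · · · █ · · ·
    · · · · █ · · ·
    · · · █ · · · ·
    · · █ █ · · · ·
    · · █ █ · · · ·
    · · · · · · · ·
    · · · · · · · ·
    · · · · · · · ·
    · · · · · · · ·
    · · · · · · · ·
T2:
  2·area = 88
  edge (12, 2)→(12, 24): d=(0,22) right/bottom  bias=-1
  edge (12, 24)→(8, 14): d=(-4,-10) top-left  bias=+0
  edge (8, 14)→(12, 2): d=(4,-12) top-left  bias=+0
    (5,2)@(11, 5): e=[22,66,0] → █  [on edge]
    (6,2)@(13, 5): e=[-22,86,24] → ·
    (5,3)@(11, 7): e=[22,58,8] → █
    (6,3)@(13, 7): e=[-22,78,32] → ·
    (5,4)@(11, 9): e=[22,50,16] → █
    (6,4)@(13, 9): e=[-22,70,40] → ·
    (4,5)@(9, 11): e=[66,22,0] → █  [on edge]
    (6,5)@(13, 11): e=[-22,62,48] → ·
    (4,6)@(9, 13): e=[66,14,8] → █
    (6,6)@(13, 13): e=[-22,54,56] → ·
    (4,7)@(9, 15): e=[66,6,16] → █
    (6,7)@(13, 15): e=[-22,46,64] → ·
    (3,8)@(7, 17): e=[110,-22,0] → ·  [on edge]
    (2,11)@(5, 23): e=[154,-66,0] → ·  [on edge]
  covered (12 px):
    · · · · · · · ·
    · · · · · · · ·
    · · · · · █ · ·
    · · · · · █ · ·
    · · · · · █ · ·
    · · · · █ █ · ·
    · · · · █ █ · ·
    · · · · █ █ · ·
    · · · · · █ · ·
    · · · · · █ · ·
    · · · · · █ · ·
    · · · · · · · ·

Result: 21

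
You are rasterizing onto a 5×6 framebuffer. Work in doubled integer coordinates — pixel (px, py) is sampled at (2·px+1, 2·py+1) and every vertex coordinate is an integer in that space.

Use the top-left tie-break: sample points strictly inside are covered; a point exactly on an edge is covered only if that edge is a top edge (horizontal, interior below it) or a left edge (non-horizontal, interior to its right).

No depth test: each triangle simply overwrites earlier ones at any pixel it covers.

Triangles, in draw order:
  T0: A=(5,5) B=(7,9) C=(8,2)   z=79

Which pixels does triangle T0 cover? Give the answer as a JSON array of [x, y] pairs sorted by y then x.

T0:
  2·area = 18  (B↔C swapped to make it positive)
  edge (5, 5)→(8, 2): d=(3,-3) top-left  bias=+0
  edge (8, 2)→(7, 9): d=(-1,7) right/bottom  bias=-1
  edge (7, 9)→(5, 5): d=(-2,-4) top-left  bias=+0
    (1,0)@(3, 1): e=[-18,36,0] → ·  [on edge]
    (4,0)@(9, 1): e=[0,-6,24] → ·  [on edge]
    (3,1)@(7, 3): e=[0,6,12] → #  [on edge]
    (4,1)@(9, 3): e=[6,-8,20] → ·
    (2,2)@(5, 5): e=[0,18,0] → #  [on edge]
    (4,2)@(9, 5): e=[12,-10,16] → ·
    (1,3)@(3, 7): e=[0,30,-12] → ·  [on edge]
    (2,3)@(5, 7): e=[6,16,-4] → ·
    (3,3)@(7, 7): e=[12,2,4] → #
    (4,3)@(9, 7): e=[18,-12,12] → ·
    (0,4)@(1, 9): e=[0,42,-24] → ·  [on edge]
    (3,4)@(7, 9): e=[18,0,0] → ·  [on edge]
  covered (4 px):
    · · · · ·
    · · · # ·
    · · # # ·
    · · · # ·
    · · · · ·
    · · · · ·

Result: [[3,1],[2,2],[3,2],[3,3]]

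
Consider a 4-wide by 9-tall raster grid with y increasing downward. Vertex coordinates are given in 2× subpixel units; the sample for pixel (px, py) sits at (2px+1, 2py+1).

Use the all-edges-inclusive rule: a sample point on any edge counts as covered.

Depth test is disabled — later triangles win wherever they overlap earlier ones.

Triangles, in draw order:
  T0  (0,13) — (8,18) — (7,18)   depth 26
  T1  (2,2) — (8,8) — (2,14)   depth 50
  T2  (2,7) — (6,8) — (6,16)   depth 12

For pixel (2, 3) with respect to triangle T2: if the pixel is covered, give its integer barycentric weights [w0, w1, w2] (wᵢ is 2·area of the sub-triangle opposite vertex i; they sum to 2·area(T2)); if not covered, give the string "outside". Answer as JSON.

T0:
  2·area = 5
  edge (0, 13)→(8, 18): d=(8,5) inclusive
  edge (8, 18)→(7, 18): d=(-1,0) inclusive
  edge (7, 18)→(0, 13): d=(-7,-5) inclusive
    (1,7)@(3, 15): e=[1,3,1] → #
    (2,7)@(5, 15): e=[-9,3,11] → ·
    (1,8)@(3, 17): e=[17,1,-13] → ·
  covered (1 px):
    · · · ·
    · · · ·
    · · · ·
    · · · ·
    · · · ·
    · · · ·
    · · · ·
    · # · ·
    · · · ·
T1:
  2·area = 72
  edge (2, 2)→(8, 8): d=(6,6) inclusive
  edge (8, 8)→(2, 14): d=(-6,6) inclusive
  edge (2, 14)→(2, 2): d=(0,-12) inclusive
    (0,0)@(1, 1): e=[0,84,-12] → ·  [on edge]
    (1,1)@(3, 3): e=[0,60,12] → #  [on edge]
    (2,1)@(5, 3): e=[-12,48,36] → ·
    (1,2)@(3, 5): e=[12,48,12] → #
    (2,2)@(5, 5): e=[0,36,36] → #  [on edge]
    (3,2)@(7, 5): e=[-12,24,60] → ·
    (1,3)@(3, 7): e=[24,36,12] → #
    (3,3)@(7, 7): e=[0,12,60] → #  [on edge]
    (1,4)@(3, 9): e=[36,24,12] → #
    (3,4)@(7, 9): e=[12,0,60] → #  [on edge]
    (1,5)@(3, 11): e=[48,12,12] → #
    (2,5)@(5, 11): e=[36,0,36] → #  [on edge]
    (1,6)@(3, 13): e=[60,0,12] → #  [on edge]
    (0,7)@(1, 15): e=[84,0,-12] → ·  [on edge]
  covered (12 px):
    · · · ·
    · # · ·
    · # # ·
    · # # #
    · # # #
    · # # ·
    · # · ·
    · · · ·
    · · · ·
T2:
  2·area = 32
  edge (2, 7)→(6, 8): d=(4,1) inclusive
  edge (6, 8)→(6, 16): d=(0,8) inclusive
  edge (6, 16)→(2, 7): d=(-4,-9) inclusive
    (1,4)@(3, 9): e=[7,24,1] → #
    (2,4)@(5, 9): e=[5,8,19] → #
    (3,4)@(7, 9): e=[3,-8,37] → ·
    (1,5)@(3, 11): e=[15,24,-7] → ·
    (2,5)@(5, 11): e=[13,8,11] → #
    (3,5)@(7, 11): e=[11,-8,29] → ·
    (2,6)@(5, 13): e=[21,8,3] → #
    (3,6)@(7, 13): e=[19,-8,21] → ·
    (2,7)@(5, 15): e=[29,8,-5] → ·
  covered (4 px):
    · · · ·
    · · · ·
    · · · ·
    · · · ·
    · # # ·
    · · # ·
    · · # ·
    · · · ·
    · · · ·

Result: "outside"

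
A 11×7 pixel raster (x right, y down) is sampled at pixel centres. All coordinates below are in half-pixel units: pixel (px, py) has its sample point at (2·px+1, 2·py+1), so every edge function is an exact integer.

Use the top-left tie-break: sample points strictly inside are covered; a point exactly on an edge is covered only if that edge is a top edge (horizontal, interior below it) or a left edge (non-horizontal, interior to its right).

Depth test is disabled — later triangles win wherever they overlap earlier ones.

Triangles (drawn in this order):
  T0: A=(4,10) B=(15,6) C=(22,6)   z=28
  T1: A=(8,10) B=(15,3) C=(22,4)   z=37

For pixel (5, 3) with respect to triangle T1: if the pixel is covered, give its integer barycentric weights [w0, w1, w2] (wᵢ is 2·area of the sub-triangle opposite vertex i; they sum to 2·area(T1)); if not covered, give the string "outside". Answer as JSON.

T0:
  2·area = 28
  edge (4, 10)→(15, 6): d=(11,-4) top-left  bias=+0
  edge (15, 6)→(22, 6): d=(7,0) top-left  bias=+0
  edge (22, 6)→(4, 10): d=(-18,4) right/bottom  bias=-1
    (6,3)@(13, 7): e=[3,7,18] → X
    (7,3)@(15, 7): e=[11,7,10] → X
    (8,3)@(17, 7): e=[19,7,2] → X
    (9,3)@(19, 7): e=[27,7,-6] → .
    (3,4)@(7, 9): e=[1,21,6] → X
    (4,4)@(9, 9): e=[9,21,-2] → .
    (6,4)@(13, 9): e=[25,21,-18] → .
    (7,4)@(15, 9): e=[33,21,-26] → .
    (8,4)@(17, 9): e=[41,21,-34] → .
    (3,5)@(7, 11): e=[23,35,-30] → .
  covered (4 px):
    . . . . . . . . . . .
    . . . . . . . . . . .
    . . . . . . . . . . .
    . . . . . . X X X . .
    . . . X . . . . . . .
    . . . . . . . . . . .
    . . . . . . . . . . .
T1:
  2·area = 56
  edge (8, 10)→(15, 3): d=(7,-7) top-left  bias=+0
  edge (15, 3)→(22, 4): d=(7,1) right/bottom  bias=-1
  edge (22, 4)→(8, 10): d=(-14,6) right/bottom  bias=-1
    (0,0)@(1, 1): e=[-112,0,168] → .  [on edge]
    (8,0)@(17, 1): e=[0,-16,72] → .  [on edge]
    (7,1)@(15, 3): e=[0,0,56] → .  [on edge]
    (6,2)@(13, 5): e=[0,16,40] → X  [on edge]
    (7,2)@(15, 5): e=[14,14,28] → X
    (8,2)@(17, 5): e=[28,12,16] → X
    (9,2)@(19, 5): e=[42,10,4] → X
    (10,2)@(21, 5): e=[56,8,-8] → .
    (5,3)@(11, 7): e=[0,32,24] → X  [on edge]
    (7,3)@(15, 7): e=[28,28,0] → .  [on edge]
    (8,3)@(17, 7): e=[42,26,-12] → .
    (9,3)@(19, 7): e=[56,24,-24] → .
    (4,4)@(9, 9): e=[0,48,8] → X  [on edge]
    (3,5)@(7, 11): e=[0,64,-8] → .  [on edge]
    (0,6)@(1, 13): e=[-28,84,0] → .  [on edge]
    (2,6)@(5, 13): e=[0,80,-24] → .  [on edge]
  covered (7 px):
    . . . . . . . . . . .
    . . . . . . . . . . .
    . . . . . . X X X X .
    . . . . . X X . . . .
    . . . . X . . . . . .
    . . . . . . . . . . .
    . . . . . . . . . . .

Result: [32,24,0]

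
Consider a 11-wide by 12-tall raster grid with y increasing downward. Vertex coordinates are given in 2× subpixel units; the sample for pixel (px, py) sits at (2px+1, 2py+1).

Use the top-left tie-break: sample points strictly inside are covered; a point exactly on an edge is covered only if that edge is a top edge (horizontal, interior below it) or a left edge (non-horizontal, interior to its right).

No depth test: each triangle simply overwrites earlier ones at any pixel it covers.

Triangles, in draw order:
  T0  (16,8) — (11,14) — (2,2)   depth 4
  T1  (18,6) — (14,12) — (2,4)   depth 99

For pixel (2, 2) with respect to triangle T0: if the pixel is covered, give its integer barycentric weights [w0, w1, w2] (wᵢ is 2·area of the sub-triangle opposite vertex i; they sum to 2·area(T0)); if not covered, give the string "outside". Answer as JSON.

T0:
  2·area = 114
  edge (16, 8)→(11, 14): d=(-5,6) right/bottom  bias=-1
  edge (11, 14)→(2, 2): d=(-9,-12) top-left  bias=+0
  edge (2, 2)→(16, 8): d=(14,6) right/bottom  bias=-1
    (1,1)@(3, 3): e=[103,3,8] → X
    (2,1)@(5, 3): e=[91,27,-4] → .
    (1,2)@(3, 5): e=[93,-15,36] → .
    (2,2)@(5, 5): e=[81,9,24] → X
    (3,2)@(7, 5): e=[69,33,12] → X
    (4,2)@(9, 5): e=[57,57,0] → .  [on edge]
    (2,3)@(5, 7): e=[71,-9,52] → .
    (3,3)@(7, 7): e=[59,15,40] → X
    (4,3)@(9, 7): e=[47,39,28] → X
    (5,3)@(11, 7): e=[35,63,16] → X
    (6,3)@(13, 7): e=[23,87,4] → X
    (7,3)@(15, 7): e=[11,111,-8] → .
  covered (15 px):
    . . . . . . . . . . .
    . X . . . . . . . . .
    . . X X . . . . . . .
    . . . X X X X . . . .
    . . . . X X X X . . .
    . . . . X X X . . . .
    . . . . . X . . . . .
    . . . . . . . . . . .
    . . . . . . . . . . .
    . . . . . . . . . . .
    . . . . . . . . . . .
    . . . . . . . . . . .
T1:
  2·area = 104
  edge (18, 6)→(14, 12): d=(-4,6) right/bottom  bias=-1
  edge (14, 12)→(2, 4): d=(-12,-8) top-left  bias=+0
  edge (2, 4)→(18, 6): d=(16,2) right/bottom  bias=-1
    (2,2)@(5, 5): e=[82,12,10] → X
    (3,2)@(7, 5): e=[70,28,6] → X
    (4,2)@(9, 5): e=[58,44,2] → X
    (5,2)@(11, 5): e=[46,60,-2] → .
    (2,3)@(5, 7): e=[74,-12,42] → .
    (3,3)@(7, 7): e=[62,4,38] → X
    (5,3)@(11, 7): e=[38,36,30] → X
    (6,3)@(13, 7): e=[26,52,26] → X
    (7,3)@(15, 7): e=[14,68,22] → X
    (8,3)@(17, 7): e=[2,84,18] → X
    (9,3)@(19, 7): e=[-10,100,14] → .
    (3,4)@(7, 9): e=[54,-20,70] → .
  covered (13 px):
    . . . . . . . . . . .
    . . . . . . . . . . .
    . . X X X . . . . . .
    . . . X X X X X X . .
    . . . . . X X X . . .
    . . . . . . X . . . .
    . . . . . . . . . . .
    . . . . . . . . . . .
    . . . . . . . . . . .
    . . . . . . . . . . .
    . . . . . . . . . . .
    . . . . . . . . . . .

Result: [9,24,81]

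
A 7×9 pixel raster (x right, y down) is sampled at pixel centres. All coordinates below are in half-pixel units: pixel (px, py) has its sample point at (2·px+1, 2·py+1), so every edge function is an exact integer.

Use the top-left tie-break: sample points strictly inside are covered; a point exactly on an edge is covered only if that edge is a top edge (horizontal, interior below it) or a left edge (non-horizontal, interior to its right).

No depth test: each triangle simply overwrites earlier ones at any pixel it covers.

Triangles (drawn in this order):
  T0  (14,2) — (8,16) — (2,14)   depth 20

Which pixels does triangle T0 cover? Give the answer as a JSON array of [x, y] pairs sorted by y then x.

T0:
  2·area = 96
  edge (14, 2)→(8, 16): d=(-6,14) right/bottom  bias=-1
  edge (8, 16)→(2, 14): d=(-6,-2) top-left  bias=+0
  edge (2, 14)→(14, 2): d=(12,-12) top-left  bias=+0
    (6,1)@(13, 3): e=[8,88,0] → #  [on edge]
    (5,2)@(11, 5): e=[24,72,0] → #  [on edge]
    (6,2)@(13, 5): e=[-4,76,24] → ·
    (4,3)@(9, 7): e=[40,56,0] → #  [on edge]
    (6,3)@(13, 7): e=[-16,64,48] → ·
    (3,4)@(7, 9): e=[56,40,0] → #  [on edge]
    (5,4)@(11, 9): e=[0,48,48] → ·  [on edge]
    (2,5)@(5, 11): e=[72,24,0] → #  [on edge]
    (5,5)@(11, 11): e=[-12,36,72] → ·
    (1,6)@(3, 13): e=[88,8,0] → #  [on edge]
    (5,6)@(11, 13): e=[-24,24,96] → ·
    (0,7)@(1, 15): e=[104,-8,0] → ·  [on edge]
    (2,7)@(5, 15): e=[48,0,48] → #  [on edge]
    (5,8)@(11, 17): e=[-48,0,144] → ·  [on edge]
  covered (15 px):
    · · · · · · ·
    · · · · · · #
    · · · · · # ·
    · · · · # # ·
    · · · # # · ·
    · · # # # · ·
    · # # # # · ·
    · · # # · · ·
    · · · · · · ·

Answer: [[6,1],[5,2],[4,3],[5,3],[3,4],[4,4],[2,5],[3,5],[4,5],[1,6],[2,6],[3,6],[4,6],[2,7],[3,7]]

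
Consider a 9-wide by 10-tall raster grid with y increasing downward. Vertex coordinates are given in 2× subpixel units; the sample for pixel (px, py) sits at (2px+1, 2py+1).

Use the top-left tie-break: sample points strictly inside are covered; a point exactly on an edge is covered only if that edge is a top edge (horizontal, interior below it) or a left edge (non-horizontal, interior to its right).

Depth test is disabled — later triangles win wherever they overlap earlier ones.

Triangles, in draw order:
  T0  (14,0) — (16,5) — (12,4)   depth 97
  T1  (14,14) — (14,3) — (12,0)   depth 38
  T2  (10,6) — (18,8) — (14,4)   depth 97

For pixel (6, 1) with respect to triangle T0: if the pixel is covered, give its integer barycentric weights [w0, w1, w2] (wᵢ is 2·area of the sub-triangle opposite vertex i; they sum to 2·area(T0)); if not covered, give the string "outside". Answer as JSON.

T0:
  2·area = 18
  edge (14, 0)→(16, 5): d=(2,5) right/bottom  bias=-1
  edge (16, 5)→(12, 4): d=(-4,-1) top-left  bias=+0
  edge (12, 4)→(14, 0): d=(2,-4) top-left  bias=+0
    (6,1)@(13, 3): e=[11,5,2] → █
    (7,1)@(15, 3): e=[1,7,10] → █
    (8,1)@(17, 3): e=[-9,9,18] → ·
    (6,2)@(13, 5): e=[15,-3,6] → ·
    (7,2)@(15, 5): e=[5,-1,14] → ·
  covered (2 px):
    · · · · · · · · ·
    · · · · · · █ █ ·
    · · · · · · · · ·
    · · · · · · · · ·
    · · · · · · · · ·
    · · · · · · · · ·
    · · · · · · · · ·
    · · · · · · · · ·
    · · · · · · · · ·
    · · · · · · · · ·
T1:
  2·area = 22  (B↔C swapped to make it positive)
  edge (14, 14)→(12, 0): d=(-2,-14) top-left  bias=+0
  edge (12, 0)→(14, 3): d=(2,3) right/bottom  bias=-1
  edge (14, 3)→(14, 14): d=(0,11) right/bottom  bias=-1
    (6,1)@(13, 3): e=[8,3,11] → █
    (7,1)@(15, 3): e=[36,-3,-11] → ·
    (6,2)@(13, 5): e=[4,7,11] → █
    (7,2)@(15, 5): e=[32,1,-11] → ·
    (6,3)@(13, 7): e=[0,11,11] → █  [on edge]
    (7,3)@(15, 7): e=[28,5,-11] → ·
    (6,4)@(13, 9): e=[-4,15,11] → ·
  covered (3 px):
    · · · · · · · · ·
    · · · · · · █ · ·
    · · · · · · █ · ·
    · · · · · · █ · ·
    · · · · · · · · ·
    · · · · · · · · ·
    · · · · · · · · ·
    · · · · · · · · ·
    · · · · · · · · ·
    · · · · · · · · ·
T2:
  2·area = 24  (B↔C swapped to make it positive)
  edge (10, 6)→(14, 4): d=(4,-2) top-left  bias=+0
  edge (14, 4)→(18, 8): d=(4,4) right/bottom  bias=-1
  edge (18, 8)→(10, 6): d=(-8,-2) top-left  bias=+0
    (5,0)@(11, 1): e=[-18,0,42] → ·  [on edge]
    (6,1)@(13, 3): e=[-6,0,30] → ·  [on edge]
    (6,2)@(13, 5): e=[2,8,14] → █
    (7,2)@(15, 5): e=[6,0,18] → ·  [on edge]
    (6,3)@(13, 7): e=[10,16,-2] → ·
    (7,3)@(15, 7): e=[14,8,2] → █
    (8,3)@(17, 7): e=[18,0,6] → ·  [on edge]
    (7,4)@(15, 9): e=[22,16,-14] → ·
  covered (2 px):
    · · · · · · · · ·
    · · · · · · · · ·
    · · · · · · █ · ·
    · · · · · · · █ ·
    · · · · · · · · ·
    · · · · · · · · ·
    · · · · · · · · ·
    · · · · · · · · ·
    · · · · · · · · ·
    · · · · · · · · ·

Final: [5,2,11]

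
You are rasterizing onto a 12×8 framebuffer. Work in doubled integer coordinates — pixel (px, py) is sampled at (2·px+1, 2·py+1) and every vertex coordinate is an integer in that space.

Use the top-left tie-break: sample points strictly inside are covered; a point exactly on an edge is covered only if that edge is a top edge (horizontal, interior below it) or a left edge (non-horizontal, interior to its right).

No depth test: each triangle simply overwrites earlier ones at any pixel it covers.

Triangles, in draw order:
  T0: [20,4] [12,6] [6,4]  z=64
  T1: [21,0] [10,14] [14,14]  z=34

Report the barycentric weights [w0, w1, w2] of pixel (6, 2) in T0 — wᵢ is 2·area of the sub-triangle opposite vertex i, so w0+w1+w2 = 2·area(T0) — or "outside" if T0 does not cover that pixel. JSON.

T0:
  2·area = 28
  edge (20, 4)→(12, 6): d=(-8,2) right/bottom  bias=-1
  edge (12, 6)→(6, 4): d=(-6,-2) top-left  bias=+0
  edge (6, 4)→(20, 4): d=(14,0) top-left  bias=+0
    (1,1)@(3, 3): e=[42,0,-14] → ·  [on edge]
    (4,2)@(9, 5): e=[14,0,14] → #  [on edge]
    (5,2)@(11, 5): e=[10,4,14] → #
    (6,2)@(13, 5): e=[6,8,14] → #
    (7,2)@(15, 5): e=[2,12,14] → #
    (8,2)@(17, 5): e=[-2,16,14] → ·
    (4,3)@(9, 7): e=[-2,-12,42] → ·
    (5,3)@(11, 7): e=[-6,-8,42] → ·
    (6,3)@(13, 7): e=[-10,-4,42] → ·
    (7,3)@(15, 7): e=[-14,0,42] → ·  [on edge]
    (10,4)@(21, 9): e=[-42,0,70] → ·  [on edge]
  covered (4 px):
    · · · · · · · · · · · ·
    · · · · · · · · · · · ·
    · · · · # # # # · · · ·
    · · · · · · · · · · · ·
    · · · · · · · · · · · ·
    · · · · · · · · · · · ·
    · · · · · · · · · · · ·
    · · · · · · · · · · · ·
T1:
  2·area = 56  (B↔C swapped to make it positive)
  edge (21, 0)→(14, 14): d=(-7,14) right/bottom  bias=-1
  edge (14, 14)→(10, 14): d=(-4,0) right/bottom  bias=-1
  edge (10, 14)→(21, 0): d=(11,-14) top-left  bias=+0
    (9,1)@(19, 3): e=[7,44,5] → #
    (10,1)@(21, 3): e=[-21,44,33] → ·
    (9,2)@(19, 5): e=[-7,36,27] → ·
    (8,3)@(17, 7): e=[7,28,21] → #
    (9,3)@(19, 7): e=[-21,28,49] → ·
    (7,4)@(15, 9): e=[21,20,15] → #
    (8,4)@(17, 9): e=[-7,20,43] → ·
    (6,5)@(13, 11): e=[35,12,9] → #
    (8,5)@(17, 11): e=[-21,12,65] → ·
    (5,6)@(11, 13): e=[49,4,3] → #
    (7,6)@(15, 13): e=[-7,4,59] → ·
    (5,7)@(11, 15): e=[35,-4,25] → ·
  covered (7 px):
    · · · · · · · · · · · ·
    · · · · · · · · · # · ·
    · · · · · · · · · · · ·
    · · · · · · · · # · · ·
    · · · · · · · # · · · ·
    · · · · · · # # · · · ·
    · · · · · # # · · · · ·
    · · · · · · · · · · · ·

Result: [8,14,6]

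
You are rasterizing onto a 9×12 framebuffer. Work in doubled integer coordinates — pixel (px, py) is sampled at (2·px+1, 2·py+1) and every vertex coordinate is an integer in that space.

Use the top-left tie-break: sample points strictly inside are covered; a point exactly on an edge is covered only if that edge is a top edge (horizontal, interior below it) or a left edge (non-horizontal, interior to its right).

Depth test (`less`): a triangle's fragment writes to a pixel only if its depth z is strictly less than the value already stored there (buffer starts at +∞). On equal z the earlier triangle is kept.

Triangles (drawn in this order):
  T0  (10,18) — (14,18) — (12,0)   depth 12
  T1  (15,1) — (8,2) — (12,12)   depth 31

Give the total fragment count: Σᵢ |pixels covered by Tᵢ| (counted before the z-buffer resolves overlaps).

T0:
  2·area = 72  (B↔C swapped to make it positive)
  edge (10, 18)→(12, 0): d=(2,-18) top-left  bias=+0
  edge (12, 0)→(14, 18): d=(2,18) right/bottom  bias=-1
  edge (14, 18)→(10, 18): d=(-4,0) right/bottom  bias=-1
    (5,4)@(11, 9): e=[0,36,36] → #  [on edge]
    (6,4)@(13, 9): e=[36,0,36] → ·  [on edge]
    (5,5)@(11, 11): e=[4,40,28] → #
    (6,5)@(13, 11): e=[40,4,28] → #
    (7,5)@(15, 11): e=[76,-32,28] → ·
    (5,6)@(11, 13): e=[8,44,20] → #
    (7,6)@(15, 13): e=[80,-28,20] → ·
    (5,7)@(11, 15): e=[12,48,12] → #
    (7,7)@(15, 15): e=[84,-24,12] → ·
    (5,8)@(11, 17): e=[16,52,4] → #
    (7,8)@(15, 17): e=[88,-20,4] → ·
    (5,9)@(11, 19): e=[20,56,-4] → ·
  covered (9 px):
    · · · · · · · · ·
    · · · · · · · · ·
    · · · · · · · · ·
    · · · · · · · · ·
    · · · · · # · · ·
    · · · · · # # · ·
    · · · · · # # · ·
    · · · · · # # · ·
    · · · · · # # · ·
    · · · · · · · · ·
    · · · · · · · · ·
    · · · · · · · · ·
T1:
  2·area = 74  (B↔C swapped to make it positive)
  edge (15, 1)→(12, 12): d=(-3,11) right/bottom  bias=-1
  edge (12, 12)→(8, 2): d=(-4,-10) top-left  bias=+0
  edge (8, 2)→(15, 1): d=(7,-1) top-left  bias=+0
    (7,0)@(15, 1): e=[0,74,0] → ·  [on edge]
    (0,1)@(1, 3): e=[148,-74,0] → ·  [on edge]
    (4,1)@(9, 3): e=[60,6,8] → #
    (5,1)@(11, 3): e=[38,26,10] → #
    (6,1)@(13, 3): e=[16,46,12] → #
    (7,1)@(15, 3): e=[-6,66,14] → ·
    (4,2)@(9, 5): e=[54,-2,22] → ·
    (5,2)@(11, 5): e=[32,18,24] → #
    (7,2)@(15, 5): e=[-12,58,28] → ·
    (5,3)@(11, 7): e=[26,10,38] → #
    (7,3)@(15, 7): e=[-18,50,42] → ·
    (5,4)@(11, 9): e=[20,2,52] → #
    (4,11)@(9, 23): e=[0,-74,148] → ·  [on edge]
  covered (8 px):
    · · · · · · · · ·
    · · · · # # # · ·
    · · · · · # # · ·
    · · · · · # # · ·
    · · · · · # · · ·
    · · · · · · · · ·
    · · · · · · · · ·
    · · · · · · · · ·
    · · · · · · · · ·
    · · · · · · · · ·
    · · · · · · · · ·
    · · · · · · · · ·

Final: 17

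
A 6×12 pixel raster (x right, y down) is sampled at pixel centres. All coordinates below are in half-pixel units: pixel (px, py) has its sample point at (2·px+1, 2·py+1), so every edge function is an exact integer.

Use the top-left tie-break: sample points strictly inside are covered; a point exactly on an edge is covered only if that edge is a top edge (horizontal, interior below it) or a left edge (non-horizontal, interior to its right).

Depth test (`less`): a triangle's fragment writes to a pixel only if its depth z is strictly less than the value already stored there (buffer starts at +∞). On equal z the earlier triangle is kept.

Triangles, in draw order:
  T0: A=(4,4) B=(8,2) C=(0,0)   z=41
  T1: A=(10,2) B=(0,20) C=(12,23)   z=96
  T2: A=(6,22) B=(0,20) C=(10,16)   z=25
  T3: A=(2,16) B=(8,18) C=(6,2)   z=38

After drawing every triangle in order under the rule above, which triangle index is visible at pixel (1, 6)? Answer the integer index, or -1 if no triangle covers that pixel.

T0:
  2·area = 24  (B↔C swapped to make it positive)
  edge (4, 4)→(0, 0): d=(-4,-4) top-left  bias=+0
  edge (0, 0)→(8, 2): d=(8,2) right/bottom  bias=-1
  edge (8, 2)→(4, 4): d=(-4,2) right/bottom  bias=-1
    (0,0)@(1, 1): e=[0,6,18] → #  [on edge]
    (1,0)@(3, 1): e=[8,2,14] → #
    (2,0)@(5, 1): e=[16,-2,10] → ·
    (0,1)@(1, 3): e=[-8,22,10] → ·
    (1,1)@(3, 3): e=[0,18,6] → #  [on edge]
    (2,1)@(5, 3): e=[8,14,2] → #
    (3,1)@(7, 3): e=[16,10,-2] → ·
    (1,2)@(3, 5): e=[-8,34,-2] → ·
    (2,2)@(5, 5): e=[0,30,-6] → ·  [on edge]
    (3,3)@(7, 7): e=[0,42,-18] → ·  [on edge]
    (4,4)@(9, 9): e=[0,54,-30] → ·  [on edge]
    (5,5)@(11, 11): e=[0,66,-42] → ·  [on edge]
  covered (4 px):
    # # · · · ·
    · # # · · ·
    · · · · · ·
    · · · · · ·
    · · · · · ·
    · · · · · ·
    · · · · · ·
    · · · · · ·
    · · · · · ·
    · · · · · ·
    · · · · · ·
    · · · · · ·
T1:
  2·area = 246  (B↔C swapped to make it positive)
  edge (10, 2)→(12, 23): d=(2,21) right/bottom  bias=-1
  edge (12, 23)→(0, 20): d=(-12,-3) top-left  bias=+0
  edge (0, 20)→(10, 2): d=(10,-18) top-left  bias=+0
    (4,2)@(9, 5): e=[27,207,12] → #
    (5,2)@(11, 5): e=[-15,213,48] → ·
    (4,3)@(9, 7): e=[31,183,32] → #
    (5,3)@(11, 7): e=[-11,189,68] → ·
    (3,4)@(7, 9): e=[77,153,16] → #
    (5,4)@(11, 9): e=[-7,165,88] → ·
    (2,5)@(5, 11): e=[123,123,0] → #  [on edge]
    (5,5)@(11, 11): e=[-3,141,108] → ·
    (2,6)@(5, 13): e=[127,99,20] → #
    (5,6)@(11, 13): e=[1,117,128] → #
    (1,7)@(3, 15): e=[173,69,4] → #
    (1,8)@(3, 17): e=[177,45,24] → #
  covered (31 px):
    · · · · · ·
    · · · · · ·
    · · · · # ·
    · · · · # ·
    · · · # # ·
    · · # # # ·
    · · # # # #
    · # # # # #
    · # # # # #
    # # # # # #
    · · # # # #
    · · · · · ·
T2:
  2·area = 44
  edge (6, 22)→(0, 20): d=(-6,-2) top-left  bias=+0
  edge (0, 20)→(10, 16): d=(10,-4) top-left  bias=+0
  edge (10, 16)→(6, 22): d=(-4,6) right/bottom  bias=-1
    (4,8)@(9, 17): e=[36,6,2] → #
    (5,8)@(11, 17): e=[40,14,-10] → ·
    (1,9)@(3, 19): e=[12,2,30] → #
    (2,9)@(5, 19): e=[16,10,18] → #
    (3,9)@(7, 19): e=[20,18,6] → #
    (4,9)@(9, 19): e=[24,26,-6] → ·
    (1,10)@(3, 21): e=[0,22,22] → #  [on edge]
    (3,10)@(7, 21): e=[8,38,-2] → ·
    (1,11)@(3, 23): e=[-12,42,14] → ·
    (2,11)@(5, 23): e=[-8,50,2] → ·
    (4,11)@(9, 23): e=[0,66,-22] → ·  [on edge]
  covered (6 px):
    · · · · · ·
    · · · · · ·
    · · · · · ·
    · · · · · ·
    · · · · · ·
    · · · · · ·
    · · · · · ·
    · · · · · ·
    · · · · # ·
    · # # # · ·
    · # # · · ·
    · · · · · ·
T3:
  2·area = 92  (B↔C swapped to make it positive)
  edge (2, 16)→(6, 2): d=(4,-14) top-left  bias=+0
  edge (6, 2)→(8, 18): d=(2,16) right/bottom  bias=-1
  edge (8, 18)→(2, 16): d=(-6,-2) top-left  bias=+0
    (2,3)@(5, 7): e=[6,26,60] → #
    (3,3)@(7, 7): e=[34,-6,64] → ·
    (2,4)@(5, 9): e=[14,30,48] → #
    (3,4)@(7, 9): e=[42,-2,52] → ·
    (2,5)@(5, 11): e=[22,34,36] → #
    (3,5)@(7, 11): e=[50,2,40] → #
    (4,5)@(9, 11): e=[78,-30,44] → ·
    (1,6)@(3, 13): e=[2,70,20] → #
    (4,6)@(9, 13): e=[86,-26,32] → ·
    (1,7)@(3, 15): e=[10,74,8] → #
    (4,7)@(9, 15): e=[94,-22,20] → ·
    (1,8)@(3, 17): e=[18,78,-4] → ·
    (2,8)@(5, 17): e=[46,46,0] → #  [on edge]
    (5,9)@(11, 19): e=[138,-46,0] → ·  [on edge]
  covered (12 px):
    · · · · · ·
    · · · · · ·
    · · · · · ·
    · · # · · ·
    · · # · · ·
    · · # # · ·
    · # # # · ·
    · # # # · ·
    · · # # · ·
    · · · · · ·
    · · · · · ·
    · · · · · ·

Z-buffer (winner per pixel, '.' = empty):
  0 0 . . . .
  . 0 0 . . .
  . . . . 1 .
  . . 3 . 1 .
  . . 3 1 1 .
  . . 3 3 1 .
  . 3 3 3 1 1
  . 3 3 3 1 1
  . 1 3 3 2 1
  1 2 2 2 1 1
  . 2 2 1 1 1
  . . . . . .

Answer: 3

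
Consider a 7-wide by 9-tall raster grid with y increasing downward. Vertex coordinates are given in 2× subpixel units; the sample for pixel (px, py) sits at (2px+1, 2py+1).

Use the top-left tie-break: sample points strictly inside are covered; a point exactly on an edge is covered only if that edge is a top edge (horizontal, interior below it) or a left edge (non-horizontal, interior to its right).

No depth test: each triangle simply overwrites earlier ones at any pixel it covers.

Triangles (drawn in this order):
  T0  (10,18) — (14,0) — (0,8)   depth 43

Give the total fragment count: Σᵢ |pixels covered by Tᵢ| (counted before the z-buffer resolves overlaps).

T0:
  2·area = 220  (B↔C swapped to make it positive)
  edge (10, 18)→(0, 8): d=(-10,-10) top-left  bias=+0
  edge (0, 8)→(14, 0): d=(14,-8) top-left  bias=+0
  edge (14, 0)→(10, 18): d=(-4,18) right/bottom  bias=-1
    (6,0)@(13, 1): e=[200,6,14] → X
    (4,1)@(9, 3): e=[140,2,78] → X
    (5,1)@(11, 3): e=[160,18,42] → X
    (3,2)@(7, 5): e=[100,14,106] → X
    (6,2)@(13, 5): e=[160,62,-2] → .
    (1,3)@(3, 7): e=[40,10,170] → X
    (2,3)@(5, 7): e=[60,26,134] → X
    (6,3)@(13, 7): e=[140,90,-10] → .
    (0,4)@(1, 9): e=[0,22,198] → X  [on edge]
    (6,4)@(13, 9): e=[120,118,-18] → .
    (0,5)@(1, 11): e=[-20,50,190] → .
    (1,5)@(3, 11): e=[0,66,154] → X  [on edge]
    (2,6)@(5, 13): e=[0,110,110] → X  [on edge]
    (3,7)@(7, 15): e=[0,154,66] → X  [on edge]
    (4,8)@(9, 17): e=[0,198,22] → X  [on edge]
  covered (30 px):
    . . . . . . X
    . . . . X X X
    . . . X X X .
    . X X X X X .
    X X X X X X .
    . X X X X X .
    . . X X X X .
    . . . X X . .
    . . . . X . .

Final: 30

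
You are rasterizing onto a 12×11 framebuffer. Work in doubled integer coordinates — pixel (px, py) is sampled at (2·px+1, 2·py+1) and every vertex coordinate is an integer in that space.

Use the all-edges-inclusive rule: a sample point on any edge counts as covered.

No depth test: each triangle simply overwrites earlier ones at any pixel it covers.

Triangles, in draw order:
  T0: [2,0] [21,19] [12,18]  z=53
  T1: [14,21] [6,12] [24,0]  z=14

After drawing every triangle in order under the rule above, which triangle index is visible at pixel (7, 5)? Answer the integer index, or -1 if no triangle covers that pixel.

T0:
  2·area = 152
  edge (2, 0)→(21, 19): d=(19,19) inclusive
  edge (21, 19)→(12, 18): d=(-9,-1) inclusive
  edge (12, 18)→(2, 0): d=(-10,-18) inclusive
    (1,0)@(3, 1): e=[0,144,8] → X  [on edge]
    (2,0)@(5, 1): e=[-38,146,44] → .
    (1,1)@(3, 3): e=[38,126,-12] → .
    (2,1)@(5, 3): e=[0,128,24] → X  [on edge]
    (3,1)@(7, 3): e=[-38,130,60] → .
    (2,2)@(5, 5): e=[38,110,4] → X
    (3,2)@(7, 5): e=[0,112,40] → X  [on edge]
    (4,2)@(9, 5): e=[-38,114,76] → .
    (2,3)@(5, 7): e=[76,92,-16] → .
    (3,3)@(7, 7): e=[38,94,20] → X
    (4,3)@(9, 7): e=[0,96,56] → X  [on edge]
    (5,3)@(11, 7): e=[-38,98,92] → .
    (3,4)@(7, 9): e=[76,76,0] → X  [on edge]
    (5,4)@(11, 9): e=[0,80,72] → X  [on edge]
    (6,5)@(13, 11): e=[0,64,88] → X  [on edge]
    (7,6)@(15, 13): e=[0,48,104] → X  [on edge]
    (8,7)@(17, 15): e=[0,32,120] → X  [on edge]
    (1,8)@(3, 17): e=[304,0,-152] → .  [on edge]
    (9,8)@(19, 17): e=[0,16,136] → X  [on edge]
    (10,9)@(21, 19): e=[0,0,152] → X  [on edge]
    (11,10)@(23, 21): e=[0,-16,168] → .  [on edge]
  covered (24 px):
    . X . . . . . . . . . .
    . . X . . . . . . . . .
    . . X X . . . . . . . .
    . . . X X . . . . . . .
    . . . X X X . . . . . .
    . . . . X X X . . . . .
    . . . . . X X X . . . .
    . . . . . X X X X . . .
    . . . . . . X X X X . .
    . . . . . . . . . . X .
    . . . . . . . . . . . .
T1:
  2·area = 258
  edge (14, 21)→(6, 12): d=(-8,-9) inclusive
  edge (6, 12)→(24, 0): d=(18,-12) inclusive
  edge (24, 0)→(14, 21): d=(-10,21) inclusive
    (11,0)@(23, 1): e=[241,6,11] → X
    (10,1)@(21, 3): e=[207,18,33] → X
    (11,1)@(23, 3): e=[225,42,-9] → .
    (8,2)@(17, 5): e=[155,6,97] → X
    (9,2)@(19, 5): e=[173,30,55] → X
    (11,2)@(23, 5): e=[209,78,-29] → .
    (7,3)@(15, 7): e=[121,18,119] → X
    (10,3)@(21, 7): e=[175,90,-7] → .
    (5,4)@(11, 9): e=[69,6,183] → X
    (6,4)@(13, 9): e=[87,30,141] → X
    (10,4)@(21, 9): e=[159,126,-27] → .
    (4,5)@(9, 11): e=[35,18,205] → X
  covered (32 px):
    . . . . . . . . . . . X
    . . . . . . . . . . X .
    . . . . . . . . X X X .
    . . . . . . . X X X . .
    . . . . . X X X X X . .
    . . . . X X X X X . . .
    . . . X X X X X X . . .
    . . . . X X X X . . . .
    . . . . . X X X . . . .
    . . . . . . X . . . . .
    . . . . . . . . . . . .

Z-buffer (winner per pixel, '.' = empty):
  . 0 . . . . . . . . . 1
  . . 0 . . . . . . . 1 .
  . . 0 0 . . . . 1 1 1 .
  . . . 0 0 . . 1 1 1 . .
  . . . 0 0 1 1 1 1 1 . .
  . . . . 1 1 1 1 1 . . .
  . . . 1 1 1 1 1 1 . . .
  . . . . 1 1 1 1 0 . . .
  . . . . . 1 1 1 0 0 . .
  . . . . . . 1 . . . 0 .
  . . . . . . . . . . . .

Final: 1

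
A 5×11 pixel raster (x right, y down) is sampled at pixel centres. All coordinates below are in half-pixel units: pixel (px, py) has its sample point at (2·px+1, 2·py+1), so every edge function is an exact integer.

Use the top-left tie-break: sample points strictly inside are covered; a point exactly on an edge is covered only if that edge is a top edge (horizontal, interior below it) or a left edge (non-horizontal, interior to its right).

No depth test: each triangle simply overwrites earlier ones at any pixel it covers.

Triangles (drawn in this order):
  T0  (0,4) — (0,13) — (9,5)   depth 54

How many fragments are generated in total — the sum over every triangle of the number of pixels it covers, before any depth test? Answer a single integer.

T0:
  2·area = 81  (B↔C swapped to make it positive)
  edge (0, 4)→(9, 5): d=(9,1) right/bottom  bias=-1
  edge (9, 5)→(0, 13): d=(-9,8) right/bottom  bias=-1
  edge (0, 13)→(0, 4): d=(0,-9) top-left  bias=+0
    (0,2)@(1, 5): e=[8,64,9] → █
    (1,2)@(3, 5): e=[6,48,27] → █
    (2,2)@(5, 5): e=[4,32,45] → █
    (3,2)@(7, 5): e=[2,16,63] → █
    (4,2)@(9, 5): e=[0,0,81] → ·  [on edge]
    (0,3)@(1, 7): e=[26,46,9] → █
    (3,3)@(7, 7): e=[20,-2,63] → ·
    (0,4)@(1, 9): e=[44,28,9] → █
    (2,4)@(5, 9): e=[40,-4,45] → ·
    (0,5)@(1, 11): e=[62,10,9] → █
    (1,5)@(3, 11): e=[60,-6,27] → ·
    (0,6)@(1, 13): e=[80,-8,9] → ·
  covered (10 px):
    · · · · ·
    · · · · ·
    █ █ █ █ ·
    █ █ █ · ·
    █ █ · · ·
    █ · · · ·
    · · · · ·
    · · · · ·
    · · · · ·
    · · · · ·
    · · · · ·

Result: 10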